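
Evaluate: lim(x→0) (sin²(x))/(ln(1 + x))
This is a 0/0 indeterminate form.

Apply L'Hôpital's rule: differentiate numerator and denominator separately.
  f(x) = sin(x)^2   ⇒   f'(x) = 2·sin(x)·cos(x)
  g(x) = ln(x + 1)   ⇒   g'(x) = 1/(x + 1)
  lim(x→0) f'(x)/g'(x) = lim(x→0) (2·sin(x)·cos(x))/(1/(x + 1))
  = 0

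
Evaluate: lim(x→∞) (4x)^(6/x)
This is an exponential indeterminate form.

For exponential indeterminate forms, take the natural log:
  Let L = lim(x→∞) (4x)^(6/x)
  Then ln(L) = lim(x→∞) [exponent × ln(base)]
  Evaluate using L'Hôpital or standard limits, then exponentiate.
  L = 1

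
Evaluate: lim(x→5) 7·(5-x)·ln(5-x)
This is a 0·∞ indeterminate form.

Rewrite 0·∞ as a quotient (0/0 or ∞/∞ form), then apply L'Hôpital's rule:
  lim(x→5) 7·(5-x)·ln(5-x) = 0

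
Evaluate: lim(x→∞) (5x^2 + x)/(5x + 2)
This is an ∞/∞ indeterminate form.

Apply L'Hôpital's rule: differentiate numerator and denominator separately.
  f(x) = 5·x^2 + x   ⇒   f'(x) = 10·x + 1
  g(x) = 5·x + 2   ⇒   g'(x) = 5
  lim(x→∞) f'(x)/g'(x) = lim(x→∞) (10·x + 1)/(5)
  = ∞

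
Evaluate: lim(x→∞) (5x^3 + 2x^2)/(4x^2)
This is an ∞/∞ indeterminate form.

Apply L'Hôpital's rule: differentiate numerator and denominator separately.
  f(x) = 5·x^3 + 2·x^2   ⇒   f'(x) = 15·x^2 + 4·x
  g(x) = 4·x^2   ⇒   g'(x) = 8·x
  lim(x→∞) f'(x)/g'(x) = lim(x→∞) (15·x^2 + 4·x)/(8·x)
  = ∞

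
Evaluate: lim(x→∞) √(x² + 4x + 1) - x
This is an ∞-∞ indeterminate form.

Combine fractions or rationalize to convert ∞-∞ to 0/0 form:
  lim(x→∞) √(x² + 4x + 1) - x = 2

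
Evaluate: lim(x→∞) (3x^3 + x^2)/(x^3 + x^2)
This is an ∞/∞ indeterminate form.

Apply L'Hôpital's rule: differentiate numerator and denominator separately.
  f(x) = 3·x^3 + x^2   ⇒   f'(x) = 9·x^2 + 2·x
  g(x) = x^3 + x^2   ⇒   g'(x) = 3·x^2 + 2·x
  lim(x→∞) f'(x)/g'(x) = lim(x→∞) (9·x^2 + 2·x)/(3·x^2 + 2·x)
  = 3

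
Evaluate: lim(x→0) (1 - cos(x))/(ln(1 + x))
This is a 0/0 indeterminate form.

Apply L'Hôpital's rule: differentiate numerator and denominator separately.
  f(x) = 1 - cos(x)   ⇒   f'(x) = sin(x)
  g(x) = ln(x + 1)   ⇒   g'(x) = 1/(x + 1)
  lim(x→0) f'(x)/g'(x) = lim(x→0) (sin(x))/(1/(x + 1))
  = 0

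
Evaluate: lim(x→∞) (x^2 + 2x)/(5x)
This is an ∞/∞ indeterminate form.

Apply L'Hôpital's rule: differentiate numerator and denominator separately.
  f(x) = x^2 + 2·x   ⇒   f'(x) = 2·x + 2
  g(x) = 5·x   ⇒   g'(x) = 5
  lim(x→∞) f'(x)/g'(x) = lim(x→∞) (2·x + 2)/(5)
  = ∞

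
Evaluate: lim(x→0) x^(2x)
This is an exponential indeterminate form.

For exponential indeterminate forms, take the natural log:
  Let L = lim(x→0) x^(2x)
  Then ln(L) = lim(x→0) [exponent × ln(base)]
  Evaluate using L'Hôpital or standard limits, then exponentiate.
  L = 1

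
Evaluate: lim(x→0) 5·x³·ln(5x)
This is a 0·∞ indeterminate form.

Rewrite 0·∞ as a quotient (0/0 or ∞/∞ form), then apply L'Hôpital's rule:
  lim(x→0) 5·x³·ln(5x) = 0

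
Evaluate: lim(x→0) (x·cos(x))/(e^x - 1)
This is a 0/0 indeterminate form.

Apply L'Hôpital's rule: differentiate numerator and denominator separately.
  f(x) = x·cos(x)   ⇒   f'(x) = -x·sin(x) + cos(x)
  g(x) = e^(x) - 1   ⇒   g'(x) = e^(x)
  lim(x→0) f'(x)/g'(x) = lim(x→0) (-x·sin(x) + cos(x))/(e^(x))
  = 1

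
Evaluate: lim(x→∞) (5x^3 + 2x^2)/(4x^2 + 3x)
This is an ∞/∞ indeterminate form.

Apply L'Hôpital's rule: differentiate numerator and denominator separately.
  f(x) = 5·x^3 + 2·x^2   ⇒   f'(x) = 15·x^2 + 4·x
  g(x) = 4·x^2 + 3·x   ⇒   g'(x) = 8·x + 3
  lim(x→∞) f'(x)/g'(x) = lim(x→∞) (15·x^2 + 4·x)/(8·x + 3)
  = ∞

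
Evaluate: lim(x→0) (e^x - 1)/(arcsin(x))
This is a 0/0 indeterminate form.

Apply L'Hôpital's rule: differentiate numerator and denominator separately.
  f(x) = e^(x) - 1   ⇒   f'(x) = e^(x)
  g(x) = asin(x)   ⇒   g'(x) = 1/sqrt(1 - x^2)
  lim(x→0) f'(x)/g'(x) = lim(x→0) (e^(x))/(1/sqrt(1 - x^2))
  = 1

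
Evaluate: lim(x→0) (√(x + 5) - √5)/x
This is a standard limit.

Factor or rationalize the expression:
  lim(x→0) (√(x + 5) - √5)/x = sqrt(5)/10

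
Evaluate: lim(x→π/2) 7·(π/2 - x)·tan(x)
This is a 0·∞ indeterminate form.

Rewrite 0·∞ as a quotient (0/0 or ∞/∞ form), then apply L'Hôpital's rule:
  lim(x→π/2) 7·(π/2 - x)·tan(x) = 7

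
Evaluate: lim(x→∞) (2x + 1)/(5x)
This is an ∞/∞ indeterminate form.

Apply L'Hôpital's rule: differentiate numerator and denominator separately.
  f(x) = 2·x + 1   ⇒   f'(x) = 2
  g(x) = 5·x   ⇒   g'(x) = 5
  lim(x→∞) f'(x)/g'(x) = lim(x→∞) (2)/(5)
  = 2/5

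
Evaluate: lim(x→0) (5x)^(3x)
This is an exponential indeterminate form.

For exponential indeterminate forms, take the natural log:
  Let L = lim(x→0) (5x)^(3x)
  Then ln(L) = lim(x→0) [exponent × ln(base)]
  Evaluate using L'Hôpital or standard limits, then exponentiate.
  L = 1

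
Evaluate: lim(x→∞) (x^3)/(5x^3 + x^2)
This is an ∞/∞ indeterminate form.

Apply L'Hôpital's rule: differentiate numerator and denominator separately.
  f(x) = x^3   ⇒   f'(x) = 3·x^2
  g(x) = 5·x^3 + x^2   ⇒   g'(x) = 15·x^2 + 2·x
  lim(x→∞) f'(x)/g'(x) = lim(x→∞) (3·x^2)/(15·x^2 + 2·x)
  = 1/5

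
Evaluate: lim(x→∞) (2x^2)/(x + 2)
This is an ∞/∞ indeterminate form.

Apply L'Hôpital's rule: differentiate numerator and denominator separately.
  f(x) = 2·x^2   ⇒   f'(x) = 4·x
  g(x) = x + 2   ⇒   g'(x) = 1
  lim(x→∞) f'(x)/g'(x) = lim(x→∞) (4·x)/(1)
  = ∞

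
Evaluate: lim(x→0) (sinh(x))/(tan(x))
This is a 0/0 indeterminate form.

Apply L'Hôpital's rule: differentiate numerator and denominator separately.
  f(x) = sinh(x)   ⇒   f'(x) = cosh(x)
  g(x) = tan(x)   ⇒   g'(x) = tan(x)^2 + 1
  lim(x→0) f'(x)/g'(x) = lim(x→0) (cosh(x))/(tan(x)^2 + 1)
  = 1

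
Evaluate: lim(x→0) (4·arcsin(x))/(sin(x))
This is a 0/0 indeterminate form.

Apply L'Hôpital's rule: differentiate numerator and denominator separately.
  f(x) = 4·asin(x)   ⇒   f'(x) = 4/sqrt(1 - x^2)
  g(x) = sin(x)   ⇒   g'(x) = cos(x)
  lim(x→0) f'(x)/g'(x) = lim(x→0) (4/sqrt(1 - x^2))/(cos(x))
  = 4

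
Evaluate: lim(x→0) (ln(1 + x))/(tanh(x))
This is a 0/0 indeterminate form.

Apply L'Hôpital's rule: differentiate numerator and denominator separately.
  f(x) = ln(x + 1)   ⇒   f'(x) = 1/(x + 1)
  g(x) = tanh(x)   ⇒   g'(x) = 1 - tanh(x)^2
  lim(x→0) f'(x)/g'(x) = lim(x→0) (1/(x + 1))/(1 - tanh(x)^2)
  = 1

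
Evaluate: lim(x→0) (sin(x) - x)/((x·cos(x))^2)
This is a 0/0 indeterminate form.

Apply L'Hôpital's rule: differentiate numerator and denominator separately.
  f(x) = -x + sin(x)   ⇒   f'(x) = cos(x) - 1
  g(x) = x^2·cos(x)^2   ⇒   g'(x) = -2·x^2·sin(x)·cos(x) + 2·x·cos(x)^2
  lim(x→0) f'(x)/g'(x) = lim(x→0) (cos(x) - 1)/(-2·x^2·sin(x)·cos(x) + 2·x·cos(x)^2)
  = 0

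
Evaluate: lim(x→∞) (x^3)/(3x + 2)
This is an ∞/∞ indeterminate form.

Apply L'Hôpital's rule: differentiate numerator and denominator separately.
  f(x) = x^3   ⇒   f'(x) = 3·x^2
  g(x) = 3·x + 2   ⇒   g'(x) = 3
  lim(x→∞) f'(x)/g'(x) = lim(x→∞) (3·x^2)/(3)
  = ∞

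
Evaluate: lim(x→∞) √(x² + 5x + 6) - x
This is an ∞-∞ indeterminate form.

Combine fractions or rationalize to convert ∞-∞ to 0/0 form:
  lim(x→∞) √(x² + 5x + 6) - x = 5/2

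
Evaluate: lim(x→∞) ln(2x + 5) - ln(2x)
This is an ∞-∞ indeterminate form.

Combine fractions or rationalize to convert ∞-∞ to 0/0 form:
  lim(x→∞) ln(2x + 5) - ln(2x) = 0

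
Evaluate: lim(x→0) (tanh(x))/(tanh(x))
This is a 0/0 indeterminate form.

Apply L'Hôpital's rule: differentiate numerator and denominator separately.
  f(x) = tanh(x)   ⇒   f'(x) = 1 - tanh(x)^2
  g(x) = tanh(x)   ⇒   g'(x) = 1 - tanh(x)^2
  lim(x→0) f'(x)/g'(x) = lim(x→0) (1 - tanh(x)^2)/(1 - tanh(x)^2)
  = 1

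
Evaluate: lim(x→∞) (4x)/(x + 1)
This is an ∞/∞ indeterminate form.

Apply L'Hôpital's rule: differentiate numerator and denominator separately.
  f(x) = 4·x   ⇒   f'(x) = 4
  g(x) = x + 1   ⇒   g'(x) = 1
  lim(x→∞) f'(x)/g'(x) = lim(x→∞) (4)/(1)
  = 4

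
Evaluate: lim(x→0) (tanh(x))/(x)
This is a 0/0 indeterminate form.

Apply L'Hôpital's rule: differentiate numerator and denominator separately.
  f(x) = tanh(x)   ⇒   f'(x) = 1 - tanh(x)^2
  g(x) = x   ⇒   g'(x) = 1
  lim(x→0) f'(x)/g'(x) = lim(x→0) (1 - tanh(x)^2)/(1)
  = 1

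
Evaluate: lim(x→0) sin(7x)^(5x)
This is an exponential indeterminate form.

For exponential indeterminate forms, take the natural log:
  Let L = lim(x→0) sin(7x)^(5x)
  Then ln(L) = lim(x→0) [exponent × ln(base)]
  Evaluate using L'Hôpital or standard limits, then exponentiate.
  L = 1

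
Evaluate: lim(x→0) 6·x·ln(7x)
This is a 0·∞ indeterminate form.

Rewrite 0·∞ as a quotient (0/0 or ∞/∞ form), then apply L'Hôpital's rule:
  lim(x→0) 6·x·ln(7x) = 0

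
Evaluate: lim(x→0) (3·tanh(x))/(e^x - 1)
This is a 0/0 indeterminate form.

Apply L'Hôpital's rule: differentiate numerator and denominator separately.
  f(x) = 3·tanh(x)   ⇒   f'(x) = 3 - 3·tanh(x)^2
  g(x) = e^(x) - 1   ⇒   g'(x) = e^(x)
  lim(x→0) f'(x)/g'(x) = lim(x→0) (3 - 3·tanh(x)^2)/(e^(x))
  = 3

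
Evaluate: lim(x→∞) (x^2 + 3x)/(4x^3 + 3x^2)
This is an ∞/∞ indeterminate form.

Apply L'Hôpital's rule: differentiate numerator and denominator separately.
  f(x) = x^2 + 3·x   ⇒   f'(x) = 2·x + 3
  g(x) = 4·x^3 + 3·x^2   ⇒   g'(x) = 12·x^2 + 6·x
  lim(x→∞) f'(x)/g'(x) = lim(x→∞) (2·x + 3)/(12·x^2 + 6·x)
  = 0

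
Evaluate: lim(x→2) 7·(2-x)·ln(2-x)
This is a 0·∞ indeterminate form.

Rewrite 0·∞ as a quotient (0/0 or ∞/∞ form), then apply L'Hôpital's rule:
  lim(x→2) 7·(2-x)·ln(2-x) = 0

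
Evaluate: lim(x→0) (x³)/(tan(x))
This is a 0/0 indeterminate form.

Apply L'Hôpital's rule: differentiate numerator and denominator separately.
  f(x) = x^3   ⇒   f'(x) = 3·x^2
  g(x) = tan(x)   ⇒   g'(x) = tan(x)^2 + 1
  lim(x→0) f'(x)/g'(x) = lim(x→0) (3·x^2)/(tan(x)^2 + 1)
  = 0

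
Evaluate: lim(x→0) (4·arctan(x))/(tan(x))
This is a 0/0 indeterminate form.

Apply L'Hôpital's rule: differentiate numerator and denominator separately.
  f(x) = 4·atan(x)   ⇒   f'(x) = 4/(x^2 + 1)
  g(x) = tan(x)   ⇒   g'(x) = tan(x)^2 + 1
  lim(x→0) f'(x)/g'(x) = lim(x→0) (4/(x^2 + 1))/(tan(x)^2 + 1)
  = 4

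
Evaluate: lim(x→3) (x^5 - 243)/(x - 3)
This is a standard limit.

Factor or rationalize the expression:
  lim(x→3) (x^5 - 243)/(x - 3) = 405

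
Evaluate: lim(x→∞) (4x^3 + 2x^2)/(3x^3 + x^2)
This is an ∞/∞ indeterminate form.

Apply L'Hôpital's rule: differentiate numerator and denominator separately.
  f(x) = 4·x^3 + 2·x^2   ⇒   f'(x) = 12·x^2 + 4·x
  g(x) = 3·x^3 + x^2   ⇒   g'(x) = 9·x^2 + 2·x
  lim(x→∞) f'(x)/g'(x) = lim(x→∞) (12·x^2 + 4·x)/(9·x^2 + 2·x)
  = 4/3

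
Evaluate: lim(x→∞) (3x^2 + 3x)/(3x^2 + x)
This is an ∞/∞ indeterminate form.

Apply L'Hôpital's rule: differentiate numerator and denominator separately.
  f(x) = 3·x^2 + 3·x   ⇒   f'(x) = 6·x + 3
  g(x) = 3·x^2 + x   ⇒   g'(x) = 6·x + 1
  lim(x→∞) f'(x)/g'(x) = lim(x→∞) (6·x + 3)/(6·x + 1)
  = 1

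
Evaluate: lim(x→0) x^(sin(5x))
This is an exponential indeterminate form.

For exponential indeterminate forms, take the natural log:
  Let L = lim(x→0) x^(sin(5x))
  Then ln(L) = lim(x→0) [exponent × ln(base)]
  Evaluate using L'Hôpital or standard limits, then exponentiate.
  L = 1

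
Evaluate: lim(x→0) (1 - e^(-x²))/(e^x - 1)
This is a 0/0 indeterminate form.

Apply L'Hôpital's rule: differentiate numerator and denominator separately.
  f(x) = 1 - e^(-x^2)   ⇒   f'(x) = 2·x·e^(-x^2)
  g(x) = e^(x) - 1   ⇒   g'(x) = e^(x)
  lim(x→0) f'(x)/g'(x) = lim(x→0) (2·x·e^(-x^2))/(e^(x))
  = 0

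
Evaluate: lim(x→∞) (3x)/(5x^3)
This is an ∞/∞ indeterminate form.

Apply L'Hôpital's rule: differentiate numerator and denominator separately.
  f(x) = 3·x   ⇒   f'(x) = 3
  g(x) = 5·x^3   ⇒   g'(x) = 15·x^2
  lim(x→∞) f'(x)/g'(x) = lim(x→∞) (3)/(15·x^2)
  = 0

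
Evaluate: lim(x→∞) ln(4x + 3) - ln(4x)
This is an ∞-∞ indeterminate form.

Combine fractions or rationalize to convert ∞-∞ to 0/0 form:
  lim(x→∞) ln(4x + 3) - ln(4x) = 0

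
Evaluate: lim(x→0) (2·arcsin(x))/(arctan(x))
This is a 0/0 indeterminate form.

Apply L'Hôpital's rule: differentiate numerator and denominator separately.
  f(x) = 2·asin(x)   ⇒   f'(x) = 2/sqrt(1 - x^2)
  g(x) = atan(x)   ⇒   g'(x) = 1/(x^2 + 1)
  lim(x→0) f'(x)/g'(x) = lim(x→0) (2/sqrt(1 - x^2))/(1/(x^2 + 1))
  = 2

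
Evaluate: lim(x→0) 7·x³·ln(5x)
This is a 0·∞ indeterminate form.

Rewrite 0·∞ as a quotient (0/0 or ∞/∞ form), then apply L'Hôpital's rule:
  lim(x→0) 7·x³·ln(5x) = 0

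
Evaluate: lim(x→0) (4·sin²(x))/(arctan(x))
This is a 0/0 indeterminate form.

Apply L'Hôpital's rule: differentiate numerator and denominator separately.
  f(x) = 4·sin(x)^2   ⇒   f'(x) = 8·sin(x)·cos(x)
  g(x) = atan(x)   ⇒   g'(x) = 1/(x^2 + 1)
  lim(x→0) f'(x)/g'(x) = lim(x→0) (8·sin(x)·cos(x))/(1/(x^2 + 1))
  = 0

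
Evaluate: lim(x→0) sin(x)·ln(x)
This is a 0·∞ indeterminate form.

Rewrite 0·∞ as a quotient (0/0 or ∞/∞ form), then apply L'Hôpital's rule:
  lim(x→0) sin(x)·ln(x) = 0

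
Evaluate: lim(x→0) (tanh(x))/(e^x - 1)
This is a 0/0 indeterminate form.

Apply L'Hôpital's rule: differentiate numerator and denominator separately.
  f(x) = tanh(x)   ⇒   f'(x) = 1 - tanh(x)^2
  g(x) = e^(x) - 1   ⇒   g'(x) = e^(x)
  lim(x→0) f'(x)/g'(x) = lim(x→0) (1 - tanh(x)^2)/(e^(x))
  = 1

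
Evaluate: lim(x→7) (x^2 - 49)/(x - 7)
This is a standard limit.

Factor or rationalize the expression:
  lim(x→7) (x^2 - 49)/(x - 7) = 14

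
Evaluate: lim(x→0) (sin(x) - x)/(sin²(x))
This is a 0/0 indeterminate form.

Apply L'Hôpital's rule: differentiate numerator and denominator separately.
  f(x) = -x + sin(x)   ⇒   f'(x) = cos(x) - 1
  g(x) = sin(x)^2   ⇒   g'(x) = 2·sin(x)·cos(x)
  lim(x→0) f'(x)/g'(x) = lim(x→0) (cos(x) - 1)/(2·sin(x)·cos(x))
  = 0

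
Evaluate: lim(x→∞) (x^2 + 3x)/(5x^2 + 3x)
This is an ∞/∞ indeterminate form.

Apply L'Hôpital's rule: differentiate numerator and denominator separately.
  f(x) = x^2 + 3·x   ⇒   f'(x) = 2·x + 3
  g(x) = 5·x^2 + 3·x   ⇒   g'(x) = 10·x + 3
  lim(x→∞) f'(x)/g'(x) = lim(x→∞) (2·x + 3)/(10·x + 3)
  = 1/5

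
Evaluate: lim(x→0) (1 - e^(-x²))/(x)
This is a 0/0 indeterminate form.

Apply L'Hôpital's rule: differentiate numerator and denominator separately.
  f(x) = 1 - e^(-x^2)   ⇒   f'(x) = 2·x·e^(-x^2)
  g(x) = x   ⇒   g'(x) = 1
  lim(x→0) f'(x)/g'(x) = lim(x→0) (2·x·e^(-x^2))/(1)
  = 0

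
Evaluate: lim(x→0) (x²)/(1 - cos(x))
This is a 0/0 indeterminate form.

Apply L'Hôpital's rule: differentiate numerator and denominator separately.
  f(x) = x^2   ⇒   f'(x) = 2·x
  g(x) = 1 - cos(x)   ⇒   g'(x) = sin(x)
  lim(x→0) f'(x)/g'(x) = lim(x→0) (2·x)/(sin(x))
  = 2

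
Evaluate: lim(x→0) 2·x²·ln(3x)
This is a 0·∞ indeterminate form.

Rewrite 0·∞ as a quotient (0/0 or ∞/∞ form), then apply L'Hôpital's rule:
  lim(x→0) 2·x²·ln(3x) = 0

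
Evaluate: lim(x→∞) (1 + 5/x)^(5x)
This is an exponential indeterminate form.

For exponential indeterminate forms, take the natural log:
  Let L = lim(x→∞) (1 + 5/x)^(5x)
  Then ln(L) = lim(x→∞) [exponent × ln(base)]
  Evaluate using L'Hôpital or standard limits, then exponentiate.
  L = e^(25)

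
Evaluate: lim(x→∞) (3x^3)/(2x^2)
This is an ∞/∞ indeterminate form.

Apply L'Hôpital's rule: differentiate numerator and denominator separately.
  f(x) = 3·x^3   ⇒   f'(x) = 9·x^2
  g(x) = 2·x^2   ⇒   g'(x) = 4·x
  lim(x→∞) f'(x)/g'(x) = lim(x→∞) (9·x^2)/(4·x)
  = ∞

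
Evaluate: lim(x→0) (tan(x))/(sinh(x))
This is a 0/0 indeterminate form.

Apply L'Hôpital's rule: differentiate numerator and denominator separately.
  f(x) = tan(x)   ⇒   f'(x) = tan(x)^2 + 1
  g(x) = sinh(x)   ⇒   g'(x) = cosh(x)
  lim(x→0) f'(x)/g'(x) = lim(x→0) (tan(x)^2 + 1)/(cosh(x))
  = 1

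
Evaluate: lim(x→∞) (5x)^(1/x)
This is an exponential indeterminate form.

For exponential indeterminate forms, take the natural log:
  Let L = lim(x→∞) (5x)^(1/x)
  Then ln(L) = lim(x→∞) [exponent × ln(base)]
  Evaluate using L'Hôpital or standard limits, then exponentiate.
  L = 1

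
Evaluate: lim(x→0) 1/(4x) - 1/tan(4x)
This is an ∞-∞ indeterminate form.

Combine fractions or rationalize to convert ∞-∞ to 0/0 form:
  lim(x→0) 1/(4x) - 1/tan(4x) = 0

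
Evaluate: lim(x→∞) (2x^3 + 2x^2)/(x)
This is an ∞/∞ indeterminate form.

Apply L'Hôpital's rule: differentiate numerator and denominator separately.
  f(x) = 2·x^3 + 2·x^2   ⇒   f'(x) = 6·x^2 + 4·x
  g(x) = x   ⇒   g'(x) = 1
  lim(x→∞) f'(x)/g'(x) = lim(x→∞) (6·x^2 + 4·x)/(1)
  = ∞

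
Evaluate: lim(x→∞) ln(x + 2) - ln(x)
This is an ∞-∞ indeterminate form.

Combine fractions or rationalize to convert ∞-∞ to 0/0 form:
  lim(x→∞) ln(x + 2) - ln(x) = 0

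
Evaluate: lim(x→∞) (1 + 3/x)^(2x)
This is an exponential indeterminate form.

For exponential indeterminate forms, take the natural log:
  Let L = lim(x→∞) (1 + 3/x)^(2x)
  Then ln(L) = lim(x→∞) [exponent × ln(base)]
  Evaluate using L'Hôpital or standard limits, then exponentiate.
  L = e^(6)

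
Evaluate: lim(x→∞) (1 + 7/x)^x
This is an exponential indeterminate form.

For exponential indeterminate forms, take the natural log:
  Let L = lim(x→∞) (1 + 7/x)^x
  Then ln(L) = lim(x→∞) [exponent × ln(base)]
  Evaluate using L'Hôpital or standard limits, then exponentiate.
  L = e^(7)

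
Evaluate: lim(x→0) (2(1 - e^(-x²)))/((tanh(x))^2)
This is a 0/0 indeterminate form.

Apply L'Hôpital's rule: differentiate numerator and denominator separately.
  f(x) = 2 - 2·e^(-x^2)   ⇒   f'(x) = 4·x·e^(-x^2)
  g(x) = tanh(x)^2   ⇒   g'(x) = (2 - 2·tanh(x)^2)·tanh(x)
  lim(x→0) f'(x)/g'(x) = lim(x→0) (4·x·e^(-x^2))/((2 - 2·tanh(x)^2)·tanh(x))
  = 2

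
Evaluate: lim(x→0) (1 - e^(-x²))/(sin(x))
This is a 0/0 indeterminate form.

Apply L'Hôpital's rule: differentiate numerator and denominator separately.
  f(x) = 1 - e^(-x^2)   ⇒   f'(x) = 2·x·e^(-x^2)
  g(x) = sin(x)   ⇒   g'(x) = cos(x)
  lim(x→0) f'(x)/g'(x) = lim(x→0) (2·x·e^(-x^2))/(cos(x))
  = 0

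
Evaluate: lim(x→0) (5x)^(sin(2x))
This is an exponential indeterminate form.

For exponential indeterminate forms, take the natural log:
  Let L = lim(x→0) (5x)^(sin(2x))
  Then ln(L) = lim(x→0) [exponent × ln(base)]
  Evaluate using L'Hôpital or standard limits, then exponentiate.
  L = 1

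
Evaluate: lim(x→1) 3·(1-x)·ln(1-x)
This is a 0·∞ indeterminate form.

Rewrite 0·∞ as a quotient (0/0 or ∞/∞ form), then apply L'Hôpital's rule:
  lim(x→1) 3·(1-x)·ln(1-x) = 0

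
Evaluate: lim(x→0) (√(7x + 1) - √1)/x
This is a standard limit.

Factor or rationalize the expression:
  lim(x→0) (√(7x + 1) - √1)/x = 7/2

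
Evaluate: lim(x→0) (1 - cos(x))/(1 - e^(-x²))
This is a 0/0 indeterminate form.

Apply L'Hôpital's rule: differentiate numerator and denominator separately.
  f(x) = 1 - cos(x)   ⇒   f'(x) = sin(x)
  g(x) = 1 - e^(-x^2)   ⇒   g'(x) = 2·x·e^(-x^2)
  lim(x→0) f'(x)/g'(x) = lim(x→0) (sin(x))/(2·x·e^(-x^2))
  = 1/2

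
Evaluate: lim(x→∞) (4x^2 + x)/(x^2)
This is an ∞/∞ indeterminate form.

Apply L'Hôpital's rule: differentiate numerator and denominator separately.
  f(x) = 4·x^2 + x   ⇒   f'(x) = 8·x + 1
  g(x) = x^2   ⇒   g'(x) = 2·x
  lim(x→∞) f'(x)/g'(x) = lim(x→∞) (8·x + 1)/(2·x)
  = 4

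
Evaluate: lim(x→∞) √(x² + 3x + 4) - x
This is an ∞-∞ indeterminate form.

Combine fractions or rationalize to convert ∞-∞ to 0/0 form:
  lim(x→∞) √(x² + 3x + 4) - x = 3/2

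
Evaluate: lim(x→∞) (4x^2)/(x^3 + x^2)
This is an ∞/∞ indeterminate form.

Apply L'Hôpital's rule: differentiate numerator and denominator separately.
  f(x) = 4·x^2   ⇒   f'(x) = 8·x
  g(x) = x^3 + x^2   ⇒   g'(x) = 3·x^2 + 2·x
  lim(x→∞) f'(x)/g'(x) = lim(x→∞) (8·x)/(3·x^2 + 2·x)
  = 0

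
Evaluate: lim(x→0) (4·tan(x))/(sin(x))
This is a 0/0 indeterminate form.

Apply L'Hôpital's rule: differentiate numerator and denominator separately.
  f(x) = 4·tan(x)   ⇒   f'(x) = 4·tan(x)^2 + 4
  g(x) = sin(x)   ⇒   g'(x) = cos(x)
  lim(x→0) f'(x)/g'(x) = lim(x→0) (4·tan(x)^2 + 4)/(cos(x))
  = 4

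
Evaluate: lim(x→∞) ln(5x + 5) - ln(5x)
This is an ∞-∞ indeterminate form.

Combine fractions or rationalize to convert ∞-∞ to 0/0 form:
  lim(x→∞) ln(5x + 5) - ln(5x) = 0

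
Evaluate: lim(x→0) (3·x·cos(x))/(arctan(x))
This is a 0/0 indeterminate form.

Apply L'Hôpital's rule: differentiate numerator and denominator separately.
  f(x) = 3·x·cos(x)   ⇒   f'(x) = -3·x·sin(x) + 3·cos(x)
  g(x) = atan(x)   ⇒   g'(x) = 1/(x^2 + 1)
  lim(x→0) f'(x)/g'(x) = lim(x→0) (-3·x·sin(x) + 3·cos(x))/(1/(x^2 + 1))
  = 3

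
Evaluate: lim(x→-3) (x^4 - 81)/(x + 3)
This is a standard limit.

Factor or rationalize the expression:
  lim(x→-3) (x^4 - 81)/(x + 3) = -108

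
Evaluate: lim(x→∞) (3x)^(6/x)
This is an exponential indeterminate form.

For exponential indeterminate forms, take the natural log:
  Let L = lim(x→∞) (3x)^(6/x)
  Then ln(L) = lim(x→∞) [exponent × ln(base)]
  Evaluate using L'Hôpital or standard limits, then exponentiate.
  L = 1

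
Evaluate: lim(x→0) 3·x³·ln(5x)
This is a 0·∞ indeterminate form.

Rewrite 0·∞ as a quotient (0/0 or ∞/∞ form), then apply L'Hôpital's rule:
  lim(x→0) 3·x³·ln(5x) = 0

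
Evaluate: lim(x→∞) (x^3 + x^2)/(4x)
This is an ∞/∞ indeterminate form.

Apply L'Hôpital's rule: differentiate numerator and denominator separately.
  f(x) = x^3 + x^2   ⇒   f'(x) = 3·x^2 + 2·x
  g(x) = 4·x   ⇒   g'(x) = 4
  lim(x→∞) f'(x)/g'(x) = lim(x→∞) (3·x^2 + 2·x)/(4)
  = ∞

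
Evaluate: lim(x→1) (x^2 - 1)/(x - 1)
This is a standard limit.

Factor or rationalize the expression:
  lim(x→1) (x^2 - 1)/(x - 1) = 2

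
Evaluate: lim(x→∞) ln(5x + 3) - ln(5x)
This is an ∞-∞ indeterminate form.

Combine fractions or rationalize to convert ∞-∞ to 0/0 form:
  lim(x→∞) ln(5x + 3) - ln(5x) = 0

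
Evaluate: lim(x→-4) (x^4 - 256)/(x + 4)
This is a standard limit.

Factor or rationalize the expression:
  lim(x→-4) (x^4 - 256)/(x + 4) = -256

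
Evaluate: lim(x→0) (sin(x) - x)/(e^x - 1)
This is a 0/0 indeterminate form.

Apply L'Hôpital's rule: differentiate numerator and denominator separately.
  f(x) = -x + sin(x)   ⇒   f'(x) = cos(x) - 1
  g(x) = e^(x) - 1   ⇒   g'(x) = e^(x)
  lim(x→0) f'(x)/g'(x) = lim(x→0) (cos(x) - 1)/(e^(x))
  = 0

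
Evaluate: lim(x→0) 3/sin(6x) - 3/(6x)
This is an ∞-∞ indeterminate form.

Combine fractions or rationalize to convert ∞-∞ to 0/0 form:
  lim(x→0) 3/sin(6x) - 3/(6x) = 0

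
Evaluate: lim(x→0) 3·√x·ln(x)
This is a 0·∞ indeterminate form.

Rewrite 0·∞ as a quotient (0/0 or ∞/∞ form), then apply L'Hôpital's rule:
  lim(x→0) 3·√x·ln(x) = 0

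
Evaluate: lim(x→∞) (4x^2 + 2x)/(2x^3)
This is an ∞/∞ indeterminate form.

Apply L'Hôpital's rule: differentiate numerator and denominator separately.
  f(x) = 4·x^2 + 2·x   ⇒   f'(x) = 8·x + 2
  g(x) = 2·x^3   ⇒   g'(x) = 6·x^2
  lim(x→∞) f'(x)/g'(x) = lim(x→∞) (8·x + 2)/(6·x^2)
  = 0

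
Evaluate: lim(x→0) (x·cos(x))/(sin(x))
This is a 0/0 indeterminate form.

Apply L'Hôpital's rule: differentiate numerator and denominator separately.
  f(x) = x·cos(x)   ⇒   f'(x) = -x·sin(x) + cos(x)
  g(x) = sin(x)   ⇒   g'(x) = cos(x)
  lim(x→0) f'(x)/g'(x) = lim(x→0) (-x·sin(x) + cos(x))/(cos(x))
  = 1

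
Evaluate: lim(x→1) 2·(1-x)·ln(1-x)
This is a 0·∞ indeterminate form.

Rewrite 0·∞ as a quotient (0/0 or ∞/∞ form), then apply L'Hôpital's rule:
  lim(x→1) 2·(1-x)·ln(1-x) = 0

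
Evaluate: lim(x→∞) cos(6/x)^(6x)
This is an exponential indeterminate form.

For exponential indeterminate forms, take the natural log:
  Let L = lim(x→∞) cos(6/x)^(6x)
  Then ln(L) = lim(x→∞) [exponent × ln(base)]
  Evaluate using L'Hôpital or standard limits, then exponentiate.
  L = 1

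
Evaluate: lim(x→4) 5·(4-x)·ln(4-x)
This is a 0·∞ indeterminate form.

Rewrite 0·∞ as a quotient (0/0 or ∞/∞ form), then apply L'Hôpital's rule:
  lim(x→4) 5·(4-x)·ln(4-x) = 0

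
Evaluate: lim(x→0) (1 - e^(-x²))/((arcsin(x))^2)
This is a 0/0 indeterminate form.

Apply L'Hôpital's rule: differentiate numerator and denominator separately.
  f(x) = 1 - e^(-x^2)   ⇒   f'(x) = 2·x·e^(-x^2)
  g(x) = asin(x)^2   ⇒   g'(x) = 2·asin(x)/sqrt(1 - x^2)
  lim(x→0) f'(x)/g'(x) = lim(x→0) (2·x·e^(-x^2))/(2·asin(x)/sqrt(1 - x^2))
  = 1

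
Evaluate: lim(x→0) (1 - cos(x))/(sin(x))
This is a 0/0 indeterminate form.

Apply L'Hôpital's rule: differentiate numerator and denominator separately.
  f(x) = 1 - cos(x)   ⇒   f'(x) = sin(x)
  g(x) = sin(x)   ⇒   g'(x) = cos(x)
  lim(x→0) f'(x)/g'(x) = lim(x→0) (sin(x))/(cos(x))
  = 0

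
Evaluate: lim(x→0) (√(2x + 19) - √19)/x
This is a standard limit.

Factor or rationalize the expression:
  lim(x→0) (√(2x + 19) - √19)/x = sqrt(19)/19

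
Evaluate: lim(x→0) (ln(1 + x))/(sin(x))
This is a 0/0 indeterminate form.

Apply L'Hôpital's rule: differentiate numerator and denominator separately.
  f(x) = ln(x + 1)   ⇒   f'(x) = 1/(x + 1)
  g(x) = sin(x)   ⇒   g'(x) = cos(x)
  lim(x→0) f'(x)/g'(x) = lim(x→0) (1/(x + 1))/(cos(x))
  = 1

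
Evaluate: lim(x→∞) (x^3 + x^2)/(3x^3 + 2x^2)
This is an ∞/∞ indeterminate form.

Apply L'Hôpital's rule: differentiate numerator and denominator separately.
  f(x) = x^3 + x^2   ⇒   f'(x) = 3·x^2 + 2·x
  g(x) = 3·x^3 + 2·x^2   ⇒   g'(x) = 9·x^2 + 4·x
  lim(x→∞) f'(x)/g'(x) = lim(x→∞) (3·x^2 + 2·x)/(9·x^2 + 4·x)
  = 1/3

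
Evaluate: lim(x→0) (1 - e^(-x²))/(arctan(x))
This is a 0/0 indeterminate form.

Apply L'Hôpital's rule: differentiate numerator and denominator separately.
  f(x) = 1 - e^(-x^2)   ⇒   f'(x) = 2·x·e^(-x^2)
  g(x) = atan(x)   ⇒   g'(x) = 1/(x^2 + 1)
  lim(x→0) f'(x)/g'(x) = lim(x→0) (2·x·e^(-x^2))/(1/(x^2 + 1))
  = 0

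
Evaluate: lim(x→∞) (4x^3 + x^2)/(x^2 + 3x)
This is an ∞/∞ indeterminate form.

Apply L'Hôpital's rule: differentiate numerator and denominator separately.
  f(x) = 4·x^3 + x^2   ⇒   f'(x) = 12·x^2 + 2·x
  g(x) = x^2 + 3·x   ⇒   g'(x) = 2·x + 3
  lim(x→∞) f'(x)/g'(x) = lim(x→∞) (12·x^2 + 2·x)/(2·x + 3)
  = ∞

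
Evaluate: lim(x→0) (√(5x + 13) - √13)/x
This is a standard limit.

Factor or rationalize the expression:
  lim(x→0) (√(5x + 13) - √13)/x = 5·sqrt(13)/26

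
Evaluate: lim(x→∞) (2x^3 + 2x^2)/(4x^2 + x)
This is an ∞/∞ indeterminate form.

Apply L'Hôpital's rule: differentiate numerator and denominator separately.
  f(x) = 2·x^3 + 2·x^2   ⇒   f'(x) = 6·x^2 + 4·x
  g(x) = 4·x^2 + x   ⇒   g'(x) = 8·x + 1
  lim(x→∞) f'(x)/g'(x) = lim(x→∞) (6·x^2 + 4·x)/(8·x + 1)
  = ∞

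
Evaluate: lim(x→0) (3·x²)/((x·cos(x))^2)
This is a 0/0 indeterminate form.

Apply L'Hôpital's rule: differentiate numerator and denominator separately.
  f(x) = 3·x^2   ⇒   f'(x) = 6·x
  g(x) = x^2·cos(x)^2   ⇒   g'(x) = -2·x^2·sin(x)·cos(x) + 2·x·cos(x)^2
  lim(x→0) f'(x)/g'(x) = lim(x→0) (6·x)/(-2·x^2·sin(x)·cos(x) + 2·x·cos(x)^2)
  = 3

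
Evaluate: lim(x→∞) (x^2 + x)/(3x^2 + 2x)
This is an ∞/∞ indeterminate form.

Apply L'Hôpital's rule: differentiate numerator and denominator separately.
  f(x) = x^2 + x   ⇒   f'(x) = 2·x + 1
  g(x) = 3·x^2 + 2·x   ⇒   g'(x) = 6·x + 2
  lim(x→∞) f'(x)/g'(x) = lim(x→∞) (2·x + 1)/(6·x + 2)
  = 1/3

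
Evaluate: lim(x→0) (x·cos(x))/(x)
This is a 0/0 indeterminate form.

Apply L'Hôpital's rule: differentiate numerator and denominator separately.
  f(x) = x·cos(x)   ⇒   f'(x) = -x·sin(x) + cos(x)
  g(x) = x   ⇒   g'(x) = 1
  lim(x→0) f'(x)/g'(x) = lim(x→0) (-x·sin(x) + cos(x))/(1)
  = 1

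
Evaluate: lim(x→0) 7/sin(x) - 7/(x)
This is an ∞-∞ indeterminate form.

Combine fractions or rationalize to convert ∞-∞ to 0/0 form:
  lim(x→0) 7/sin(x) - 7/(x) = 0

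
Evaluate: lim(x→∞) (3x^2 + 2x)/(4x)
This is an ∞/∞ indeterminate form.

Apply L'Hôpital's rule: differentiate numerator and denominator separately.
  f(x) = 3·x^2 + 2·x   ⇒   f'(x) = 6·x + 2
  g(x) = 4·x   ⇒   g'(x) = 4
  lim(x→∞) f'(x)/g'(x) = lim(x→∞) (6·x + 2)/(4)
  = ∞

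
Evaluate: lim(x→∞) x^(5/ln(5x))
This is an exponential indeterminate form.

For exponential indeterminate forms, take the natural log:
  Let L = lim(x→∞) x^(5/ln(5x))
  Then ln(L) = lim(x→∞) [exponent × ln(base)]
  Evaluate using L'Hôpital or standard limits, then exponentiate.
  L = e^(5)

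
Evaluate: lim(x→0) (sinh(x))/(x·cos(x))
This is a 0/0 indeterminate form.

Apply L'Hôpital's rule: differentiate numerator and denominator separately.
  f(x) = sinh(x)   ⇒   f'(x) = cosh(x)
  g(x) = x·cos(x)   ⇒   g'(x) = -x·sin(x) + cos(x)
  lim(x→0) f'(x)/g'(x) = lim(x→0) (cosh(x))/(-x·sin(x) + cos(x))
  = 1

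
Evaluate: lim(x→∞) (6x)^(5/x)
This is an exponential indeterminate form.

For exponential indeterminate forms, take the natural log:
  Let L = lim(x→∞) (6x)^(5/x)
  Then ln(L) = lim(x→∞) [exponent × ln(base)]
  Evaluate using L'Hôpital or standard limits, then exponentiate.
  L = 1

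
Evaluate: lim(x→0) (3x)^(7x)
This is an exponential indeterminate form.

For exponential indeterminate forms, take the natural log:
  Let L = lim(x→0) (3x)^(7x)
  Then ln(L) = lim(x→0) [exponent × ln(base)]
  Evaluate using L'Hôpital or standard limits, then exponentiate.
  L = 1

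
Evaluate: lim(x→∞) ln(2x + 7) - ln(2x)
This is an ∞-∞ indeterminate form.

Combine fractions or rationalize to convert ∞-∞ to 0/0 form:
  lim(x→∞) ln(2x + 7) - ln(2x) = 0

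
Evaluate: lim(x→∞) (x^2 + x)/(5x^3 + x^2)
This is an ∞/∞ indeterminate form.

Apply L'Hôpital's rule: differentiate numerator and denominator separately.
  f(x) = x^2 + x   ⇒   f'(x) = 2·x + 1
  g(x) = 5·x^3 + x^2   ⇒   g'(x) = 15·x^2 + 2·x
  lim(x→∞) f'(x)/g'(x) = lim(x→∞) (2·x + 1)/(15·x^2 + 2·x)
  = 0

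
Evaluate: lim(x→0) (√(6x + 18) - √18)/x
This is a standard limit.

Factor or rationalize the expression:
  lim(x→0) (√(6x + 18) - √18)/x = sqrt(2)/2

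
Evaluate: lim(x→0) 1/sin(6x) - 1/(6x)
This is an ∞-∞ indeterminate form.

Combine fractions or rationalize to convert ∞-∞ to 0/0 form:
  lim(x→0) 1/sin(6x) - 1/(6x) = 0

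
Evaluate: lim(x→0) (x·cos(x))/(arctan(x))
This is a 0/0 indeterminate form.

Apply L'Hôpital's rule: differentiate numerator and denominator separately.
  f(x) = x·cos(x)   ⇒   f'(x) = -x·sin(x) + cos(x)
  g(x) = atan(x)   ⇒   g'(x) = 1/(x^2 + 1)
  lim(x→0) f'(x)/g'(x) = lim(x→0) (-x·sin(x) + cos(x))/(1/(x^2 + 1))
  = 1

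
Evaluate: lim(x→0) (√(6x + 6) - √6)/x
This is a standard limit.

Factor or rationalize the expression:
  lim(x→0) (√(6x + 6) - √6)/x = sqrt(6)/2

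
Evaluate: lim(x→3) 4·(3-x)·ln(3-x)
This is a 0·∞ indeterminate form.

Rewrite 0·∞ as a quotient (0/0 or ∞/∞ form), then apply L'Hôpital's rule:
  lim(x→3) 4·(3-x)·ln(3-x) = 0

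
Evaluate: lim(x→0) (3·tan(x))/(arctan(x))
This is a 0/0 indeterminate form.

Apply L'Hôpital's rule: differentiate numerator and denominator separately.
  f(x) = 3·tan(x)   ⇒   f'(x) = 3·tan(x)^2 + 3
  g(x) = atan(x)   ⇒   g'(x) = 1/(x^2 + 1)
  lim(x→0) f'(x)/g'(x) = lim(x→0) (3·tan(x)^2 + 3)/(1/(x^2 + 1))
  = 3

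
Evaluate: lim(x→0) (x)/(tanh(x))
This is a 0/0 indeterminate form.

Apply L'Hôpital's rule: differentiate numerator and denominator separately.
  f(x) = x   ⇒   f'(x) = 1
  g(x) = tanh(x)   ⇒   g'(x) = 1 - tanh(x)^2
  lim(x→0) f'(x)/g'(x) = lim(x→0) (1)/(1 - tanh(x)^2)
  = 1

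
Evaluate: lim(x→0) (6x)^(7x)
This is an exponential indeterminate form.

For exponential indeterminate forms, take the natural log:
  Let L = lim(x→0) (6x)^(7x)
  Then ln(L) = lim(x→0) [exponent × ln(base)]
  Evaluate using L'Hôpital or standard limits, then exponentiate.
  L = 1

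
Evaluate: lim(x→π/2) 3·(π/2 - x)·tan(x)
This is a 0·∞ indeterminate form.

Rewrite 0·∞ as a quotient (0/0 or ∞/∞ form), then apply L'Hôpital's rule:
  lim(x→π/2) 3·(π/2 - x)·tan(x) = 3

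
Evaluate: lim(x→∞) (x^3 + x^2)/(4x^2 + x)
This is an ∞/∞ indeterminate form.

Apply L'Hôpital's rule: differentiate numerator and denominator separately.
  f(x) = x^3 + x^2   ⇒   f'(x) = 3·x^2 + 2·x
  g(x) = 4·x^2 + x   ⇒   g'(x) = 8·x + 1
  lim(x→∞) f'(x)/g'(x) = lim(x→∞) (3·x^2 + 2·x)/(8·x + 1)
  = ∞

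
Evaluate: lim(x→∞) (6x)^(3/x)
This is an exponential indeterminate form.

For exponential indeterminate forms, take the natural log:
  Let L = lim(x→∞) (6x)^(3/x)
  Then ln(L) = lim(x→∞) [exponent × ln(base)]
  Evaluate using L'Hôpital or standard limits, then exponentiate.
  L = 1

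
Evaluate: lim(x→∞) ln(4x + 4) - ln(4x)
This is an ∞-∞ indeterminate form.

Combine fractions or rationalize to convert ∞-∞ to 0/0 form:
  lim(x→∞) ln(4x + 4) - ln(4x) = 0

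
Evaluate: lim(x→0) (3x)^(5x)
This is an exponential indeterminate form.

For exponential indeterminate forms, take the natural log:
  Let L = lim(x→0) (3x)^(5x)
  Then ln(L) = lim(x→0) [exponent × ln(base)]
  Evaluate using L'Hôpital or standard limits, then exponentiate.
  L = 1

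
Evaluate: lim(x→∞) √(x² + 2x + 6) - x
This is an ∞-∞ indeterminate form.

Combine fractions or rationalize to convert ∞-∞ to 0/0 form:
  lim(x→∞) √(x² + 2x + 6) - x = 1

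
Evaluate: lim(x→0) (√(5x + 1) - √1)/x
This is a standard limit.

Factor or rationalize the expression:
  lim(x→0) (√(5x + 1) - √1)/x = 5/2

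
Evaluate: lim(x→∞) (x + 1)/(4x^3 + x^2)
This is an ∞/∞ indeterminate form.

Apply L'Hôpital's rule: differentiate numerator and denominator separately.
  f(x) = x + 1   ⇒   f'(x) = 1
  g(x) = 4·x^3 + x^2   ⇒   g'(x) = 12·x^2 + 2·x
  lim(x→∞) f'(x)/g'(x) = lim(x→∞) (1)/(12·x^2 + 2·x)
  = 0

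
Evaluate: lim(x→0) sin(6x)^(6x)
This is an exponential indeterminate form.

For exponential indeterminate forms, take the natural log:
  Let L = lim(x→0) sin(6x)^(6x)
  Then ln(L) = lim(x→0) [exponent × ln(base)]
  Evaluate using L'Hôpital or standard limits, then exponentiate.
  L = 1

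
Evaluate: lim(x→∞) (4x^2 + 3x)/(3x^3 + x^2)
This is an ∞/∞ indeterminate form.

Apply L'Hôpital's rule: differentiate numerator and denominator separately.
  f(x) = 4·x^2 + 3·x   ⇒   f'(x) = 8·x + 3
  g(x) = 3·x^3 + x^2   ⇒   g'(x) = 9·x^2 + 2·x
  lim(x→∞) f'(x)/g'(x) = lim(x→∞) (8·x + 3)/(9·x^2 + 2·x)
  = 0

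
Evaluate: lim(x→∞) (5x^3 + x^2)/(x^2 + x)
This is an ∞/∞ indeterminate form.

Apply L'Hôpital's rule: differentiate numerator and denominator separately.
  f(x) = 5·x^3 + x^2   ⇒   f'(x) = 15·x^2 + 2·x
  g(x) = x^2 + x   ⇒   g'(x) = 2·x + 1
  lim(x→∞) f'(x)/g'(x) = lim(x→∞) (15·x^2 + 2·x)/(2·x + 1)
  = ∞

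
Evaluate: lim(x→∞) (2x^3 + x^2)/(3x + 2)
This is an ∞/∞ indeterminate form.

Apply L'Hôpital's rule: differentiate numerator and denominator separately.
  f(x) = 2·x^3 + x^2   ⇒   f'(x) = 6·x^2 + 2·x
  g(x) = 3·x + 2   ⇒   g'(x) = 3
  lim(x→∞) f'(x)/g'(x) = lim(x→∞) (6·x^2 + 2·x)/(3)
  = ∞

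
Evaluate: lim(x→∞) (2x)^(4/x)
This is an exponential indeterminate form.

For exponential indeterminate forms, take the natural log:
  Let L = lim(x→∞) (2x)^(4/x)
  Then ln(L) = lim(x→∞) [exponent × ln(base)]
  Evaluate using L'Hôpital or standard limits, then exponentiate.
  L = 1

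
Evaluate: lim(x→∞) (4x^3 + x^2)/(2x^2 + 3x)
This is an ∞/∞ indeterminate form.

Apply L'Hôpital's rule: differentiate numerator and denominator separately.
  f(x) = 4·x^3 + x^2   ⇒   f'(x) = 12·x^2 + 2·x
  g(x) = 2·x^2 + 3·x   ⇒   g'(x) = 4·x + 3
  lim(x→∞) f'(x)/g'(x) = lim(x→∞) (12·x^2 + 2·x)/(4·x + 3)
  = ∞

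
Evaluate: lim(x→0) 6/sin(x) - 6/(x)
This is an ∞-∞ indeterminate form.

Combine fractions or rationalize to convert ∞-∞ to 0/0 form:
  lim(x→0) 6/sin(x) - 6/(x) = 0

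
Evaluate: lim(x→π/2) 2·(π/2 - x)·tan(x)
This is a 0·∞ indeterminate form.

Rewrite 0·∞ as a quotient (0/0 or ∞/∞ form), then apply L'Hôpital's rule:
  lim(x→π/2) 2·(π/2 - x)·tan(x) = 2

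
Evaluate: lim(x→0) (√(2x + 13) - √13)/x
This is a standard limit.

Factor or rationalize the expression:
  lim(x→0) (√(2x + 13) - √13)/x = sqrt(13)/13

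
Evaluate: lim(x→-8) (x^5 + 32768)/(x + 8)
This is a standard limit.

Factor or rationalize the expression:
  lim(x→-8) (x^5 + 32768)/(x + 8) = 20480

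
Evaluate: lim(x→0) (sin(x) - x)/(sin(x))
This is a 0/0 indeterminate form.

Apply L'Hôpital's rule: differentiate numerator and denominator separately.
  f(x) = -x + sin(x)   ⇒   f'(x) = cos(x) - 1
  g(x) = sin(x)   ⇒   g'(x) = cos(x)
  lim(x→0) f'(x)/g'(x) = lim(x→0) (cos(x) - 1)/(cos(x))
  = 0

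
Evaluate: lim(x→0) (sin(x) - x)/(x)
This is a 0/0 indeterminate form.

Apply L'Hôpital's rule: differentiate numerator and denominator separately.
  f(x) = -x + sin(x)   ⇒   f'(x) = cos(x) - 1
  g(x) = x   ⇒   g'(x) = 1
  lim(x→0) f'(x)/g'(x) = lim(x→0) (cos(x) - 1)/(1)
  = 0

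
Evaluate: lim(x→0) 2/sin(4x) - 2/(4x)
This is an ∞-∞ indeterminate form.

Combine fractions or rationalize to convert ∞-∞ to 0/0 form:
  lim(x→0) 2/sin(4x) - 2/(4x) = 0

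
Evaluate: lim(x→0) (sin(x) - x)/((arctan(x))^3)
This is a 0/0 indeterminate form.

Apply L'Hôpital's rule: differentiate numerator and denominator separately.
  f(x) = -x + sin(x)   ⇒   f'(x) = cos(x) - 1
  g(x) = atan(x)^3   ⇒   g'(x) = 3·atan(x)^2/(x^2 + 1)
  lim(x→0) f'(x)/g'(x) = lim(x→0) (cos(x) - 1)/(3·atan(x)^2/(x^2 + 1))
  = -1/6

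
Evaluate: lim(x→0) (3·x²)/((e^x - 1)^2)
This is a 0/0 indeterminate form.

Apply L'Hôpital's rule: differentiate numerator and denominator separately.
  f(x) = 3·x^2   ⇒   f'(x) = 6·x
  g(x) = (e^(x) - 1)^2   ⇒   g'(x) = 2·(e^(x) - 1)·e^(x)
  lim(x→0) f'(x)/g'(x) = lim(x→0) (6·x)/(2·(e^(x) - 1)·e^(x))
  = 3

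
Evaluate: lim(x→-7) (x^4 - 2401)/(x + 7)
This is a standard limit.

Factor or rationalize the expression:
  lim(x→-7) (x^4 - 2401)/(x + 7) = -1372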